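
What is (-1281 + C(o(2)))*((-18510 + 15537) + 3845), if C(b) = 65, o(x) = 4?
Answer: -1060352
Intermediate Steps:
(-1281 + C(o(2)))*((-18510 + 15537) + 3845) = (-1281 + 65)*((-18510 + 15537) + 3845) = -1216*(-2973 + 3845) = -1216*872 = -1060352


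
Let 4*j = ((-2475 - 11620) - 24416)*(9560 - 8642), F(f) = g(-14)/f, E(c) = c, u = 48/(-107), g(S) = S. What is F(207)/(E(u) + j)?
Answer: 2996/391517903673 ≈ 7.6523e-9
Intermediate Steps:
u = -48/107 (u = 48*(-1/107) = -48/107 ≈ -0.44860)
F(f) = -14/f
j = -17676549/2 (j = (((-2475 - 11620) - 24416)*(9560 - 8642))/4 = ((-14095 - 24416)*918)/4 = (-38511*918)/4 = (¼)*(-35353098) = -17676549/2 ≈ -8.8383e+6)
F(207)/(E(u) + j) = (-14/207)/(-48/107 - 17676549/2) = (-14*1/207)/(-1891390839/214) = -14/207*(-214/1891390839) = 2996/391517903673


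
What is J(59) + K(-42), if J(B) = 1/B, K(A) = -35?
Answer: -2064/59 ≈ -34.983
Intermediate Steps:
J(B) = 1/B
J(59) + K(-42) = 1/59 - 35 = -2064/59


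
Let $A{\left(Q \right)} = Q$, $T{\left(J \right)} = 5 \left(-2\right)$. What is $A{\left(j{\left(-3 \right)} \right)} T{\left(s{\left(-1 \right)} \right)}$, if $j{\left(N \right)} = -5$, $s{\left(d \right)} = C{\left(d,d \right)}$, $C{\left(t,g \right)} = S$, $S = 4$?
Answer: $50$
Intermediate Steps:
$C{\left(t,g \right)} = 4$
$s{\left(d \right)} = 4$
$T{\left(J \right)} = -10$
$A{\left(j{\left(-3 \right)} \right)} T{\left(s{\left(-1 \right)} \right)} = \left(-5\right) \left(-10\right) = 50$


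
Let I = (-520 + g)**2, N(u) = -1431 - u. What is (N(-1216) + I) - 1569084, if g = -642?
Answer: -219055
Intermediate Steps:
I = 1350244 (I = (-520 - 642)**2 = (-1162)**2 = 1350244)
(N(-1216) + I) - 1569084 = ((-1431 - 1*(-1216)) + 1350244) - 1569084 = ((-1431 + 1216) + 1350244) - 1569084 = (-215 + 1350244) - 1569084 = 1350029 - 1569084 = -219055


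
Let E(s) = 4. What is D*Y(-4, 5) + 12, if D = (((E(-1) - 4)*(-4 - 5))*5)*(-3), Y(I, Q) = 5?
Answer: 12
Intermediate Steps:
D = 0 (D = (((4 - 4)*(-4 - 5))*5)*(-3) = ((0*(-9))*5)*(-3) = (0*5)*(-3) = 0*(-3) = 0)
D*Y(-4, 5) + 12 = 0*5 + 12 = 0 + 12 = 12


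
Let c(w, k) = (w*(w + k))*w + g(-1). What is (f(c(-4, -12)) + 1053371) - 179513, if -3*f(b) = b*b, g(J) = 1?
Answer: 852183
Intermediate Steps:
c(w, k) = 1 + w²*(k + w) (c(w, k) = (w*(w + k))*w + 1 = (w*(k + w))*w + 1 = w²*(k + w) + 1 = 1 + w²*(k + w))
f(b) = -b²/3 (f(b) = -b*b/3 = -b²/3)
(f(c(-4, -12)) + 1053371) - 179513 = (-(1 + (-4)³ - 12*(-4)²)²/3 + 1053371) - 179513 = (-(1 - 64 - 12*16)²/3 + 1053371) - 179513 = (-(1 - 64 - 192)²/3 + 1053371) - 179513 = (-⅓*(-255)² + 1053371) - 179513 = (-⅓*65025 + 1053371) - 179513 = (-21675 + 1053371) - 179513 = 1031696 - 179513 = 852183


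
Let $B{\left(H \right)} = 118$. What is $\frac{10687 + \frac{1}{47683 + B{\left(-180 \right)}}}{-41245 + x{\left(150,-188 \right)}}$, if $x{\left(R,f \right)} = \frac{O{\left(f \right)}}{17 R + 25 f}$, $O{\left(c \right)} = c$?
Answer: $- \frac{183054328200}{706471390027} \approx -0.25911$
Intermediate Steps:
$x{\left(R,f \right)} = \frac{f}{17 R + 25 f}$
$\frac{10687 + \frac{1}{47683 + B{\left(-180 \right)}}}{-41245 + x{\left(150,-188 \right)}} = \frac{10687 + \frac{1}{47683 + 118}}{-41245 - \frac{188}{17 \cdot 150 + 25 \left(-188\right)}} = \frac{10687 + \frac{1}{47801}}{-41245 - \frac{188}{2550 - 4700}} = \frac{10687 + \frac{1}{47801}}{-41245 - \frac{188}{-2150}} = \frac{510849288}{47801 \left(-41245 - - \frac{94}{1075}\right)} = \frac{510849288}{47801 \left(-41245 + \frac{94}{1075}\right)} = \frac{510849288}{47801 \left(- \frac{44338281}{1075}\right)} = \frac{510849288}{47801} \left(- \frac{1075}{44338281}\right) = - \frac{183054328200}{706471390027}$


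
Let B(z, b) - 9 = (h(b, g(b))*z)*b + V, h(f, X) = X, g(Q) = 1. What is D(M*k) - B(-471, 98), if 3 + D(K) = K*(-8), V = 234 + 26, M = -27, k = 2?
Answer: 46318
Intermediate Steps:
V = 260
D(K) = -3 - 8*K (D(K) = -3 + K*(-8) = -3 - 8*K)
B(z, b) = 269 + b*z (B(z, b) = 9 + ((1*z)*b + 260) = 9 + (z*b + 260) = 9 + (b*z + 260) = 9 + (260 + b*z) = 269 + b*z)
D(M*k) - B(-471, 98) = (-3 - (-216)*2) - (269 + 98*(-471)) = (-3 - 8*(-54)) - (269 - 46158) = (-3 + 432) - 1*(-45889) = 429 + 45889 = 46318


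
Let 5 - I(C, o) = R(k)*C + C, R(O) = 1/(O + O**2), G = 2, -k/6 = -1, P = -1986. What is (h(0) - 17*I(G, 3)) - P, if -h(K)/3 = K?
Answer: 40652/21 ≈ 1935.8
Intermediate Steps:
h(K) = -3*K
k = 6 (k = -6*(-1) = 6)
I(C, o) = 5 - 43*C/42 (I(C, o) = 5 - ((1/(6*(1 + 6)))*C + C) = 5 - (((1/6)/7)*C + C) = 5 - (((1/6)*(1/7))*C + C) = 5 - (C/42 + C) = 5 - 43*C/42)
(h(0) - 17*I(G, 3)) - P = (-3*0 - 17*(5 - 43/42*2)) - 1*(-1986) = (0 - 17*(5 - 43/21)) + 1986 = (0 - 17*62/21) + 1986 = (0 - 1054/21) + 1986 = -1054/21 + 1986 = 40652/21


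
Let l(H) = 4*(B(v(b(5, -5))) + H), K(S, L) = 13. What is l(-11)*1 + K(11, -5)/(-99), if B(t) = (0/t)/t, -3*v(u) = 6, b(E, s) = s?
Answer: -4369/99 ≈ -44.131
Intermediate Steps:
v(u) = -2 (v(u) = -1/3*6 = -2)
B(t) = 0 (B(t) = 0/t = 0)
l(H) = 4*H (l(H) = 4*(0 + H) = 4*H)
l(-11)*1 + K(11, -5)/(-99) = (4*(-11))*1 + 13/(-99) = -44*1 + 13*(-1/99) = -44 - 13/99 = -4369/99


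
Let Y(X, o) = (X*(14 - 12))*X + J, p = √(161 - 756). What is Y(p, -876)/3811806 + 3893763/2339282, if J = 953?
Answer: 1236809563012/743074096941 ≈ 1.6644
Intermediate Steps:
p = I*√595 (p = √(-595) = I*√595 ≈ 24.393*I)
Y(X, o) = 953 + 2*X² (Y(X, o) = (X*(14 - 12))*X + 953 = (X*2)*X + 953 = (2*X)*X + 953 = 2*X² + 953 = 953 + 2*X²)
Y(p, -876)/3811806 + 3893763/2339282 = (953 + 2*(I*√595)²)/3811806 + 3893763/2339282 = (953 + 2*(-595))*(1/3811806) + 3893763*(1/2339282) = (953 - 1190)*(1/3811806) + 3893763/2339282 = -237*1/3811806 + 3893763/2339282 = -79/1270602 + 3893763/2339282 = 1236809563012/743074096941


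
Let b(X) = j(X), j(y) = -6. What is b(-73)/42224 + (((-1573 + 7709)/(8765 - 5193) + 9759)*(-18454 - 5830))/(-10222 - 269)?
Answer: 343747431840383/15214383912 ≈ 22594.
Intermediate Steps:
b(X) = -6
b(-73)/42224 + (((-1573 + 7709)/(8765 - 5193) + 9759)*(-18454 - 5830))/(-10222 - 269) = -6/42224 + (((-1573 + 7709)/(8765 - 5193) + 9759)*(-18454 - 5830))/(-10222 - 269) = -6*1/42224 + ((6136/3572 + 9759)*(-24284))/(-10491) = -3/21112 + ((6136*(1/3572) + 9759)*(-24284))*(-1/10491) = -3/21112 + ((1534/893 + 9759)*(-24284))*(-1/10491) = -3/21112 + ((8716321/893)*(-24284))*(-1/10491) = -3/21112 - 211667139164/893*(-1/10491) = -3/21112 + 16282087628/720651 = 343747431840383/15214383912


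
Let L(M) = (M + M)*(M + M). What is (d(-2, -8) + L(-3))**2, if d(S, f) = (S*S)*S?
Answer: 784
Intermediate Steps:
d(S, f) = S**3 (d(S, f) = S**2*S = S**3)
L(M) = 4*M**2 (L(M) = (2*M)*(2*M) = 4*M**2)
(d(-2, -8) + L(-3))**2 = ((-2)**3 + 4*(-3)**2)**2 = (-8 + 4*9)**2 = (-8 + 36)**2 = 28**2 = 784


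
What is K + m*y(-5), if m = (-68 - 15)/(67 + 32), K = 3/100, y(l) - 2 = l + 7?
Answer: -32903/9900 ≈ -3.3235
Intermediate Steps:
y(l) = 9 + l (y(l) = 2 + (l + 7) = 2 + (7 + l) = 9 + l)
K = 3/100 (K = 3*(1/100) = 3/100 ≈ 0.030000)
m = -83/99 ≈ -0.83838
K + m*y(-5) = 3/100 - 83*(9 - 5)/99 = 3/100 - 83/99*4 = 3/100 - 332/99 = -32903/9900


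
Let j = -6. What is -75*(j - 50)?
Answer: 4200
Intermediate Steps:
-75*(j - 50) = -75*(-6 - 50) = -75*(-56) = 4200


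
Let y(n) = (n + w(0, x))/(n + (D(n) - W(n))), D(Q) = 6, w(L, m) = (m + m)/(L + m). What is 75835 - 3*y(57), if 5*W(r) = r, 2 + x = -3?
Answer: 6521515/86 ≈ 75832.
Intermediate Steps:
x = -5 (x = -2 - 3 = -5)
w(L, m) = 2*m/(L + m) (w(L, m) = (2*m)/(L + m) = 2*m/(L + m))
W(r) = r/5
y(n) = (2 + n)/(6 + 4*n/5) (y(n) = (n + 2*(-5)/(0 - 5))/(n + (6 - n/5)) = (n + 2*(-5)/(-5))/(n + (6 - n/5)) = (n + 2*(-5)*(-⅕))/(6 + 4*n/5) = (n + 2)/(6 + 4*n/5) = (2 + n)/(6 + 4*n/5))
75835 - 3*y(57) = 75835 - 15*(2 + 57)/(2*(15 + 2*57)) = 75835 - 15*59/(2*(15 + 114)) = 75835 - 15*59/(2*129) = 75835 - 3*295/258 = 75835 - 295/86 = 6521515/86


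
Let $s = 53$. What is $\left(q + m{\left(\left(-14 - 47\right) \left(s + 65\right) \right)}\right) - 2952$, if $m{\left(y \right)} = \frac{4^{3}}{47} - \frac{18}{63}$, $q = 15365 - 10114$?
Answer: $\frac{756725}{329} \approx 2300.1$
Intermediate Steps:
$q = 5251$ ($q = 15365 - 10114 = 5251$)
$m{\left(y \right)} = \frac{354}{329}$ ($m{\left(y \right)} = 64 \cdot \frac{1}{47} - \frac{2}{7} = \frac{64}{47} - \frac{2}{7} = \frac{354}{329}$)
$\left(q + m{\left(\left(-14 - 47\right) \left(s + 65\right) \right)}\right) - 2952 = \left(5251 + \frac{354}{329}\right) - 2952 = \frac{1727933}{329} - 2952 = \frac{756725}{329}$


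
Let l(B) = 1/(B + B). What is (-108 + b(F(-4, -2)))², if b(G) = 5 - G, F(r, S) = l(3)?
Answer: 383161/36 ≈ 10643.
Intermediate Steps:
l(B) = 1/(2*B)
F(r, S) = ⅙ (F(r, S) = (½)/3 = (½)*(⅓) = ⅙)
(-108 + b(F(-4, -2)))² = (-108 + (5 - 1*⅙))² = (-108 + (5 - ⅙))² = (-108 + 29/6)² = (-619/6)² = 383161/36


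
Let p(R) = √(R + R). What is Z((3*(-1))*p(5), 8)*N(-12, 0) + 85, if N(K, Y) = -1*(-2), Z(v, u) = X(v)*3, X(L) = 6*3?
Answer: 193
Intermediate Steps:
X(L) = 18
p(R) = √2*√R (p(R) = √(2*R) = √2*√R)
Z(v, u) = 54 (Z(v, u) = 18*3 = 54)
N(K, Y) = 2
Z((3*(-1))*p(5), 8)*N(-12, 0) + 85 = 54*2 + 85 = 108 + 85 = 193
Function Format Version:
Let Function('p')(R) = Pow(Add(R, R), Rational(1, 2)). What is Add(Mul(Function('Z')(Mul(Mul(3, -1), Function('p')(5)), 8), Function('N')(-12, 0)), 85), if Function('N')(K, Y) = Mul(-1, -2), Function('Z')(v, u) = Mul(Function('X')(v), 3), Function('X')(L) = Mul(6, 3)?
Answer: 193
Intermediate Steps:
Function('X')(L) = 18
Function('p')(R) = Mul(Pow(2, Rational(1, 2)), Pow(R, Rational(1, 2))) (Function('p')(R) = Pow(Mul(2, R), Rational(1, 2)) = Mul(Pow(2, Rational(1, 2)), Pow(R, Rational(1, 2))))
Function('Z')(v, u) = 54 (Function('Z')(v, u) = Mul(18, 3) = 54)
Function('N')(K, Y) = 2
Add(Mul(Function('Z')(Mul(Mul(3, -1), Function('p')(5)), 8), Function('N')(-12, 0)), 85) = Add(Mul(54, 2), 85) = Add(108, 85) = 193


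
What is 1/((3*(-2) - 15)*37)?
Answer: -1/777 ≈ -0.0012870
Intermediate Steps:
1/((3*(-2) - 15)*37) = 1/((-6 - 15)*37) = 1/(-21*37) = 1/(-777) = -1/777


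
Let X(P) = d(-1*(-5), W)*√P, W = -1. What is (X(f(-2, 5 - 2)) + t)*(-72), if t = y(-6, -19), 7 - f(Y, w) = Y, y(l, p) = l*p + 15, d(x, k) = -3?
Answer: -8640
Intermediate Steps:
y(l, p) = 15 + l*p
f(Y, w) = 7 - Y
t = 129 (t = 15 - 6*(-19) = 15 + 114 = 129)
X(P) = -3*√P
(X(f(-2, 5 - 2)) + t)*(-72) = (-3*√(7 - 1*(-2)) + 129)*(-72) = (-3*√(7 + 2) + 129)*(-72) = (-3*√9 + 129)*(-72) = (-3*3 + 129)*(-72) = (-9 + 129)*(-72) = 120*(-72) = -8640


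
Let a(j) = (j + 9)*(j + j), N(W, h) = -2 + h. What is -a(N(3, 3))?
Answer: -20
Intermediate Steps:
a(j) = 2*j*(9 + j) (a(j) = (9 + j)*(2*j) = 2*j*(9 + j))
-a(N(3, 3)) = -2*(-2 + 3)*(9 + (-2 + 3)) = -2*(9 + 1) = -2*10 = -1*20 = -20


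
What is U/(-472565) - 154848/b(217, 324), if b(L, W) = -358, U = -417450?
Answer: 7332519222/16917827 ≈ 433.42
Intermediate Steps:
U/(-472565) - 154848/b(217, 324) = -417450/(-472565) - 154848/(-358) = -417450*(-1/472565) - 154848*(-1/358) = 83490/94513 + 77424/179 = 7332519222/16917827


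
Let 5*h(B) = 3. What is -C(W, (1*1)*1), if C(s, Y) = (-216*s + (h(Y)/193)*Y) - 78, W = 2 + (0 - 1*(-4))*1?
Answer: 1325907/965 ≈ 1374.0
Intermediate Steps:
h(B) = 3/5 (h(B) = (1/5)*3 = 3/5)
W = 6 (W = 2 + (0 + 4)*1 = 2 + 4*1 = 2 + 4 = 6)
C(s, Y) = -78 - 216*s + 3*Y/965 (C(s, Y) = (-216*s + ((3/5)/193)*Y) - 78 = (-216*s + ((3/5)*(1/193))*Y) - 78 = (-216*s + 3*Y/965) - 78 = -78 - 216*s + 3*Y/965)
-C(W, (1*1)*1) = -(-78 - 216*6 + 3*((1*1)*1)/965) = -(-78 - 1296 + 3*(1*1)/965) = -(-78 - 1296 + (3/965)*1) = -(-78 - 1296 + 3/965) = -1*(-1325907/965) = 1325907/965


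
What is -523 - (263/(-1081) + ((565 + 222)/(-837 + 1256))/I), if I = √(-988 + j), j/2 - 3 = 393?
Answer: -565100/1081 + 787*I/5866 ≈ -522.76 + 0.13416*I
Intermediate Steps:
j = 792 (j = 6 + 2*393 = 6 + 786 = 792)
I = 14*I (I = √(-988 + 792) = √(-196) = 14*I ≈ 14.0*I)
-523 - (263/(-1081) + ((565 + 222)/(-837 + 1256))/I) = -523 - (263/(-1081) + ((565 + 222)/(-837 + 1256))/((14*I))) = -523 - (263*(-1/1081) + (787/419)*(-I/14)) = -523 - (-263/1081 + (787*(1/419))*(-I/14)) = -523 - (-263/1081 + 787*(-I/14)/419) = -523 - (-263/1081 - 787*I/5866) = -523 + (263/1081 + 787*I/5866) = -565100/1081 + 787*I/5866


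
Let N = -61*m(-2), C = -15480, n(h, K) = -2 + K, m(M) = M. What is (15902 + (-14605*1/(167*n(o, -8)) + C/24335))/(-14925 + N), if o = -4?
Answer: -25863123799/24063431134 ≈ -1.0748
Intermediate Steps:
N = 122 (N = -61*(-2) = 122)
(15902 + (-14605*1/(167*n(o, -8)) + C/24335))/(-14925 + N) = (15902 + (-14605*1/(167*(-2 - 8)) - 15480/24335))/(-14925 + 122) = (15902 + (-14605/(167*(-10)) - 15480*1/24335))/(-14803) = (15902 + (-14605/(-1670) - 3096/4867))*(-1/14803) = (15902 + (-14605*(-1/1670) - 3096/4867))*(-1/14803) = (15902 + (2921/334 - 3096/4867))*(-1/14803) = (15902 + 13182443/1625578)*(-1/14803) = (25863123799/1625578)*(-1/14803) = -25863123799/24063431134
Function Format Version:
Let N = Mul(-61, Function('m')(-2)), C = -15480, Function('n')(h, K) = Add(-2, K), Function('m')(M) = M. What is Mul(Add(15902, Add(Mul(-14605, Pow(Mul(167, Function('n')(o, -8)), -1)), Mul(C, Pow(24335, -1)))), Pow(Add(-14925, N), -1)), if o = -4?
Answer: Rational(-25863123799, 24063431134) ≈ -1.0748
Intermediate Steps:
N = 122 (N = Mul(-61, -2) = 122)
Mul(Add(15902, Add(Mul(-14605, Pow(Mul(167, Function('n')(o, -8)), -1)), Mul(C, Pow(24335, -1)))), Pow(Add(-14925, N), -1)) = Mul(Add(15902, Add(Mul(-14605, Pow(Mul(167, Add(-2, -8)), -1)), Mul(-15480, Pow(24335, -1)))), Pow(Add(-14925, 122), -1)) = Mul(Add(15902, Add(Mul(-14605, Pow(Mul(167, -10), -1)), Mul(-15480, Rational(1, 24335)))), Pow(-14803, -1)) = Mul(Add(15902, Add(Mul(-14605, Pow(-1670, -1)), Rational(-3096, 4867))), Rational(-1, 14803)) = Mul(Add(15902, Add(Mul(-14605, Rational(-1, 1670)), Rational(-3096, 4867))), Rational(-1, 14803)) = Mul(Add(15902, Add(Rational(2921, 334), Rational(-3096, 4867))), Rational(-1, 14803)) = Mul(Add(15902, Rational(13182443, 1625578)), Rational(-1, 14803)) = Mul(Rational(25863123799, 1625578), Rational(-1, 14803)) = Rational(-25863123799, 24063431134)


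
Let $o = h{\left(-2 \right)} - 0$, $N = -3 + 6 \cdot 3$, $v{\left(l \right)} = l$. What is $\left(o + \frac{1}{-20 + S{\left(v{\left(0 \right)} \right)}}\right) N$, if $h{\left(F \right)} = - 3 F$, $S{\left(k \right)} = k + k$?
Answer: $\frac{357}{4} \approx 89.25$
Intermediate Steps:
$S{\left(k \right)} = 2 k$
$N = 15$ ($N = -3 + 18 = 15$)
$o = 6$ ($o = \left(-3\right) \left(-2\right) - 0 = 6 + 0 = 6$)
$\left(o + \frac{1}{-20 + S{\left(v{\left(0 \right)} \right)}}\right) N = \left(6 + \frac{1}{-20 + 2 \cdot 0}\right) 15 = \left(6 + \frac{1}{-20 + 0}\right) 15 = \left(6 + \frac{1}{-20}\right) 15 = \left(6 - \frac{1}{20}\right) 15 = \frac{119}{20} \cdot 15 = \frac{357}{4}$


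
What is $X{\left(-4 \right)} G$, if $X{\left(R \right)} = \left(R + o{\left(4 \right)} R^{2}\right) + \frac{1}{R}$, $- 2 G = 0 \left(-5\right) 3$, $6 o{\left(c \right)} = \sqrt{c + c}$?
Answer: $0$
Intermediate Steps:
$o{\left(c \right)} = \frac{\sqrt{2} \sqrt{c}}{6}$ ($o{\left(c \right)} = \frac{\sqrt{c + c}}{6} = \frac{\sqrt{2 c}}{6} = \frac{\sqrt{2} \sqrt{c}}{6}$)
$G = 0$ ($G = - \frac{0 \left(-5\right) 3}{2} = - \frac{0 \cdot 3}{2} = \left(- \frac{1}{2}\right) 0 = 0$)
$X{\left(R \right)} = R + \frac{1}{R} + \frac{\sqrt{2} R^{2}}{3}$ ($X{\left(R \right)} = \left(R + \frac{\sqrt{2} \sqrt{4}}{6} R^{2}\right) + \frac{1}{R} = \left(R + \frac{1}{6} \sqrt{2} \cdot 2 R^{2}\right) + \frac{1}{R} = \left(R + \frac{\sqrt{2}}{3} R^{2}\right) + \frac{1}{R} = \left(R + \frac{\sqrt{2} R^{2}}{3}\right) + \frac{1}{R} = R + \frac{1}{R} + \frac{\sqrt{2} R^{2}}{3}$)
$X{\left(-4 \right)} G = \left(-4 + \frac{1}{-4} + \frac{\sqrt{2} \left(-4\right)^{2}}{3}\right) 0 = \left(-4 - \frac{1}{4} + \frac{1}{3} \sqrt{2} \cdot 16\right) 0 = \left(-4 - \frac{1}{4} + \frac{16 \sqrt{2}}{3}\right) 0 = \left(- \frac{17}{4} + \frac{16 \sqrt{2}}{3}\right) 0 = 0$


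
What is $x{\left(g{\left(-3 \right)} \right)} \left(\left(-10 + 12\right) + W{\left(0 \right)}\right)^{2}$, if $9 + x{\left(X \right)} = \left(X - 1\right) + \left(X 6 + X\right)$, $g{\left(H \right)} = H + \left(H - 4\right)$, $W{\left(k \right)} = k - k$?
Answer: $-360$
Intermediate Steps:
$W{\left(k \right)} = 0$
$g{\left(H \right)} = -4 + 2 H$ ($g{\left(H \right)} = H + \left(-4 + H\right) = -4 + 2 H$)
$x{\left(X \right)} = -10 + 8 X$ ($x{\left(X \right)} = -9 + \left(\left(X - 1\right) + \left(X 6 + X\right)\right) = -9 + \left(\left(X - 1\right) + \left(6 X + X\right)\right) = -9 + \left(\left(-1 + X\right) + 7 X\right) = -9 + \left(-1 + 8 X\right) = -10 + 8 X$)
$x{\left(g{\left(-3 \right)} \right)} \left(\left(-10 + 12\right) + W{\left(0 \right)}\right)^{2} = \left(-10 + 8 \left(-4 + 2 \left(-3\right)\right)\right) \left(\left(-10 + 12\right) + 0\right)^{2} = \left(-10 + 8 \left(-4 - 6\right)\right) \left(2 + 0\right)^{2} = \left(-10 + 8 \left(-10\right)\right) 2^{2} = \left(-10 - 80\right) 4 = \left(-90\right) 4 = -360$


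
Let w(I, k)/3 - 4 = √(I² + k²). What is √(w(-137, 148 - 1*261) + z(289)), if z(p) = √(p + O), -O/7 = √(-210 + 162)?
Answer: √(12 + √(289 - 28*I*√3) + 3*√31538) ≈ 23.703 - 0.03*I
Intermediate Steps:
O = -28*I*√3 (O = -7*√(-210 + 162) = -28*I*√3 ≈ -48.497*I)
w(I, k) = 12 + 3*√(I² + k²)
z(p) = √(p - 28*I*√3)
√(w(-137, 148 - 1*261) + z(289)) = √((12 + 3*√((-137)² + (148 - 1*261)²)) + √(289 - 28*I*√3)) = √((12 + 3*√(18769 + (148 - 261)²)) + √(289 - 28*I*√3)) = √((12 + 3*√(18769 + (-113)²)) + √(289 - 28*I*√3)) = √((12 + 3*√(18769 + 12769)) + √(289 - 28*I*√3)) = √((12 + 3*√31538) + √(289 - 28*I*√3)) = √(12 + √(289 - 28*I*√3) + 3*√31538)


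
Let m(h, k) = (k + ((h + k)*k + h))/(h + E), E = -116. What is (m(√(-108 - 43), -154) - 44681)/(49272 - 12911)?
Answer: -610730662/494764127 - 5814*I*√151/494764127 ≈ -1.2344 - 0.0001444*I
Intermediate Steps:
m(h, k) = (h + k + k*(h + k))/(-116 + h) (m(h, k) = (k + ((h + k)*k + h))/(h - 116) = (k + (k*(h + k) + h))/(-116 + h) = (k + (h + k*(h + k)))/(-116 + h) = (h + k + k*(h + k))/(-116 + h))
(m(√(-108 - 43), -154) - 44681)/(49272 - 12911) = ((√(-108 - 43) - 154 + (-154)² + √(-108 - 43)*(-154))/(-116 + √(-108 - 43)) - 44681)/(49272 - 12911) = ((√(-151) - 154 + 23716 + √(-151)*(-154))/(-116 + √(-151)) - 44681)/36361 = ((I*√151 - 154 + 23716 + (I*√151)*(-154))/(-116 + I*√151) - 44681)*(1/36361) = ((I*√151 - 154 + 23716 - 154*I*√151)/(-116 + I*√151) - 44681)*(1/36361) = ((23562 - 153*I*√151)/(-116 + I*√151) - 44681)*(1/36361) = (-44681 + (23562 - 153*I*√151)/(-116 + I*√151))*(1/36361) = -3437/2797 + (23562 - 153*I*√151)/(36361*(-116 + I*√151))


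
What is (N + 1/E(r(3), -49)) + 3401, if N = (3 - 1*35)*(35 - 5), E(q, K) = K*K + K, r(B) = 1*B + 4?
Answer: 5741233/2352 ≈ 2441.0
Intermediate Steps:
r(B) = 4 + B (r(B) = B + 4 = 4 + B)
E(q, K) = K + K² (E(q, K) = K² + K = K + K²)
N = -960 (N = (3 - 35)*30 = -32*30 = -960)
(N + 1/E(r(3), -49)) + 3401 = (-960 + 1/(-49*(1 - 49))) + 3401 = (-960 + 1/(-49*(-48))) + 3401 = (-960 + 1/2352) + 3401 = -2257919/2352 + 3401 = 5741233/2352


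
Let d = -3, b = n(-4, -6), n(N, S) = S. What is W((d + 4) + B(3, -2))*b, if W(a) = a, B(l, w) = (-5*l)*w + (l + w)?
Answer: -192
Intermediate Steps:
B(l, w) = l + w - 5*l*w (B(l, w) = -5*l*w + (l + w) = l + w - 5*l*w)
b = -6
W((d + 4) + B(3, -2))*b = ((-3 + 4) + (3 - 2 - 5*3*(-2)))*(-6) = (1 + (3 - 2 + 30))*(-6) = (1 + 31)*(-6) = 32*(-6) = -192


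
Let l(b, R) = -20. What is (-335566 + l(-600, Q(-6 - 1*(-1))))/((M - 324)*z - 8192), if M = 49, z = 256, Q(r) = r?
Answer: 167793/39296 ≈ 4.2700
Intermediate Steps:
(-335566 + l(-600, Q(-6 - 1*(-1))))/((M - 324)*z - 8192) = (-335566 - 20)/((49 - 324)*256 - 8192) = -335586/(-275*256 - 8192) = -335586/(-70400 - 8192) = -335586/(-78592) = -335586*(-1/78592) = 167793/39296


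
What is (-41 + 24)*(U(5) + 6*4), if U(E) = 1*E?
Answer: -493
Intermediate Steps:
U(E) = E
(-41 + 24)*(U(5) + 6*4) = (-41 + 24)*(5 + 6*4) = -17*(5 + 24) = -17*29 = -493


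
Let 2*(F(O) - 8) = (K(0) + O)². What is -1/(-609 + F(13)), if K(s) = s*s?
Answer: 2/1033 ≈ 0.0019361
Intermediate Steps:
K(s) = s²
F(O) = 8 + O²/2 (F(O) = 8 + (0² + O)²/2 = 8 + (0 + O)²/2 = 8 + O²/2)
-1/(-609 + F(13)) = -1/(-609 + (8 + (½)*13²)) = -1/(-609 + (8 + (½)*169)) = -1/(-609 + (8 + 169/2)) = -1/(-609 + 185/2) = -1/(-1033/2) = -1*(-2/1033) = 2/1033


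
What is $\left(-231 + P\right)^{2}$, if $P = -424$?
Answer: $429025$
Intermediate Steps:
$\left(-231 + P\right)^{2} = \left(-231 - 424\right)^{2} = \left(-655\right)^{2} = 429025$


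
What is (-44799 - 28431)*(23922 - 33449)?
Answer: 697662210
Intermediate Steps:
(-44799 - 28431)*(23922 - 33449) = -73230*(-9527) = 697662210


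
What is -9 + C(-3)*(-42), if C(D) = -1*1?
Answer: 33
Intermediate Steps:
C(D) = -1
-9 + C(-3)*(-42) = -9 - 1*(-42) = -9 + 42 = 33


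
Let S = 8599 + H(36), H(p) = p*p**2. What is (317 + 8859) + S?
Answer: 64431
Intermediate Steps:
H(p) = p**3
S = 55255 (S = 8599 + 36**3 = 8599 + 46656 = 55255)
(317 + 8859) + S = (317 + 8859) + 55255 = 9176 + 55255 = 64431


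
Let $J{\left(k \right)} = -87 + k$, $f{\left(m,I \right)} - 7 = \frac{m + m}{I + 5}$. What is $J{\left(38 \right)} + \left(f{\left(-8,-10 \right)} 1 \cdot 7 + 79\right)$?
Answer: $\frac{507}{5} \approx 101.4$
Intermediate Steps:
$f{\left(m,I \right)} = 7 + \frac{2 m}{5 + I}$ ($f{\left(m,I \right)} = 7 + \frac{m + m}{I + 5} = 7 + \frac{2 m}{5 + I}$)
$J{\left(38 \right)} + \left(f{\left(-8,-10 \right)} 1 \cdot 7 + 79\right) = \left(-87 + 38\right) + \left(\frac{35 + 2 \left(-8\right) + 7 \left(-10\right)}{5 - 10} \cdot 1 \cdot 7 + 79\right) = -49 + \left(\frac{35 - 16 - 70}{-5} \cdot 7 + 79\right) = -49 + \left(\left(- \frac{1}{5}\right) \left(-51\right) 7 + 79\right) = -49 + \left(\frac{51}{5} \cdot 7 + 79\right) = -49 + \left(\frac{357}{5} + 79\right) = -49 + \frac{752}{5} = \frac{507}{5}$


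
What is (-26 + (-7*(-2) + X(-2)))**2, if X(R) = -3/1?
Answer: 225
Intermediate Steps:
X(R) = -3 (X(R) = -3*1 = -3)
(-26 + (-7*(-2) + X(-2)))**2 = (-26 + (-7*(-2) - 3))**2 = (-26 + (14 - 3))**2 = (-26 + 11)**2 = (-15)**2 = 225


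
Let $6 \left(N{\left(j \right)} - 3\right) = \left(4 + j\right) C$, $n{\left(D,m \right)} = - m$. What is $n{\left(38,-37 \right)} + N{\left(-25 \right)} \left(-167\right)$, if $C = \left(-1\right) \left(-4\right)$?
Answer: $1874$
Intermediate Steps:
$C = 4$
$N{\left(j \right)} = \frac{17}{3} + \frac{2 j}{3}$ ($N{\left(j \right)} = 3 + \frac{\left(4 + j\right) 4}{6} = 3 + \frac{16 + 4 j}{6} = 3 + \left(\frac{8}{3} + \frac{2 j}{3}\right) = \frac{17}{3} + \frac{2 j}{3}$)
$n{\left(38,-37 \right)} + N{\left(-25 \right)} \left(-167\right) = \left(-1\right) \left(-37\right) + \left(\frac{17}{3} + \frac{2}{3} \left(-25\right)\right) \left(-167\right) = 37 + \left(\frac{17}{3} - \frac{50}{3}\right) \left(-167\right) = 37 - -1837 = 37 + 1837 = 1874$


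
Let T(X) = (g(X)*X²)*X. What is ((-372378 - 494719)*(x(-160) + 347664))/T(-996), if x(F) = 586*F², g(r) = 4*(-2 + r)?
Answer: -831831297913/246517960032 ≈ -3.3743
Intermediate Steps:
g(r) = -8 + 4*r
T(X) = X³*(-8 + 4*X) (T(X) = ((-8 + 4*X)*X²)*X = (X²*(-8 + 4*X))*X = X³*(-8 + 4*X))
((-372378 - 494719)*(x(-160) + 347664))/T(-996) = ((-372378 - 494719)*(586*(-160)² + 347664))/((4*(-996)³*(-2 - 996))) = (-867097*(586*25600 + 347664))/((4*(-988047936)*(-998))) = -867097*(15001600 + 347664)/3944287360512 = -867097*15349264*(1/3944287360512) = -13309300766608*1/3944287360512 = -831831297913/246517960032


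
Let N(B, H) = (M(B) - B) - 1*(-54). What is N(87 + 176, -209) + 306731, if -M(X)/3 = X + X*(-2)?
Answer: 307311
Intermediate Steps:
M(X) = 3*X (M(X) = -3*(X + X*(-2)) = -3*(X - 2*X) = -(-3)*X = 3*X)
N(B, H) = 54 + 2*B (N(B, H) = (3*B - B) - 1*(-54) = 2*B + 54 = 54 + 2*B)
N(87 + 176, -209) + 306731 = (54 + 2*(87 + 176)) + 306731 = (54 + 2*263) + 306731 = (54 + 526) + 306731 = 580 + 306731 = 307311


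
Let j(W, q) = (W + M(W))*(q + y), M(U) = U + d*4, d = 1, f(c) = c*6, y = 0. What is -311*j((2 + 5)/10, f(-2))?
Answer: 100764/5 ≈ 20153.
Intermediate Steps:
f(c) = 6*c
M(U) = 4 + U (M(U) = U + 1*4 = U + 4 = 4 + U)
j(W, q) = q*(4 + 2*W) (j(W, q) = (W + (4 + W))*(q + 0) = (4 + 2*W)*q = q*(4 + 2*W))
-311*j((2 + 5)/10, f(-2)) = -622*6*(-2)*(2 + (2 + 5)/10) = -622*(-12)*(2 + 7*(⅒)) = -622*(-12)*(2 + 7/10) = -622*(-12)*27/10 = -311*(-324/5) = 100764/5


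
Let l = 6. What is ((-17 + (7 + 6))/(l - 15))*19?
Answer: 76/9 ≈ 8.4444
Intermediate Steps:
((-17 + (7 + 6))/(l - 15))*19 = ((-17 + (7 + 6))/(6 - 15))*19 = ((-17 + 13)/(-9))*19 = -4*(-⅑)*19 = (4/9)*19 = 76/9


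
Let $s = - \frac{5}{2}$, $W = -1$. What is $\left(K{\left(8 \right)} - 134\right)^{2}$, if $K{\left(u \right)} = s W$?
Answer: $\frac{69169}{4} \approx 17292.0$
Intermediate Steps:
$s = - \frac{5}{2}$ ($s = \left(-5\right) \frac{1}{2} = - \frac{5}{2} \approx -2.5$)
$K{\left(u \right)} = \frac{5}{2}$ ($K{\left(u \right)} = \left(- \frac{5}{2}\right) \left(-1\right) = \frac{5}{2}$)
$\left(K{\left(8 \right)} - 134\right)^{2} = \left(\frac{5}{2} - 134\right)^{2} = \left(- \frac{263}{2}\right)^{2} = \frac{69169}{4}$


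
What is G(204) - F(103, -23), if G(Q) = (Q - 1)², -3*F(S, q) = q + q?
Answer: 123581/3 ≈ 41194.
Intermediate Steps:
F(S, q) = -2*q/3 (F(S, q) = -(q + q)/3 = -2*q/3)
G(Q) = (-1 + Q)²
G(204) - F(103, -23) = (-1 + 204)² - (-2)*(-23)/3 = 203² - 1*46/3 = 41209 - 46/3 = 123581/3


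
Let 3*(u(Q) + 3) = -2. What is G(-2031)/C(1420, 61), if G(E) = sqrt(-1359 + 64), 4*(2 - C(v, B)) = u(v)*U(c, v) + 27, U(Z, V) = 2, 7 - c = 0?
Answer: -12*I*sqrt(1295)/35 ≈ -12.338*I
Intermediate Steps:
c = 7 (c = 7 - 1*0 = 7 + 0 = 7)
u(Q) = -11/3 (u(Q) = -3 + (1/3)*(-2) = -3 - 2/3 = -11/3)
C(v, B) = -35/12 (C(v, B) = 2 - (-11/3*2 + 27)/4 = 2 - (-22/3 + 27)/4 = 2 - 1/4*59/3 = 2 - 59/12 = -35/12)
G(E) = I*sqrt(1295) (G(E) = sqrt(-1295) = I*sqrt(1295))
G(-2031)/C(1420, 61) = (I*sqrt(1295))/(-35/12) = (I*sqrt(1295))*(-12/35) = -12*I*sqrt(1295)/35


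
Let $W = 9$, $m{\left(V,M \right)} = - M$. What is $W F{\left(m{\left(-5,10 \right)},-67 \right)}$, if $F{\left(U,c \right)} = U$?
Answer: $-90$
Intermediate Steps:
$W F{\left(m{\left(-5,10 \right)},-67 \right)} = 9 \left(\left(-1\right) 10\right) = 9 \left(-10\right) = -90$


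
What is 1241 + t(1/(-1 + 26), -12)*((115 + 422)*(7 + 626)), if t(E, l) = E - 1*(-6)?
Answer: 51359096/25 ≈ 2.0544e+6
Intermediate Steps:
t(E, l) = 6 + E (t(E, l) = E + 6 = 6 + E)
1241 + t(1/(-1 + 26), -12)*((115 + 422)*(7 + 626)) = 1241 + (6 + 1/(-1 + 26))*((115 + 422)*(7 + 626)) = 1241 + (6 + 1/25)*(537*633) = 1241 + (6 + 1/25)*339921 = 1241 + (151/25)*339921 = 1241 + 51328071/25 = 51359096/25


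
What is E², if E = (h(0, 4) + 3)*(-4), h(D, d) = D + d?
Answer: 784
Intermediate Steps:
E = -28 (E = ((0 + 4) + 3)*(-4) = (4 + 3)*(-4) = 7*(-4) = -28)
E² = (-28)² = 784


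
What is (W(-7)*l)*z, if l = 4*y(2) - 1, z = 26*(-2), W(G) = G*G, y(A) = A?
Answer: -17836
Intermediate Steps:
W(G) = G²
z = -52
l = 7 (l = 4*2 - 1 = 8 - 1 = 7)
(W(-7)*l)*z = ((-7)²*7)*(-52) = (49*7)*(-52) = 343*(-52) = -17836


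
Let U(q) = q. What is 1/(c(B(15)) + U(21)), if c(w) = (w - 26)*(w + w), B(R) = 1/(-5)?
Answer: 25/787 ≈ 0.031766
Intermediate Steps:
B(R) = -1/5
c(w) = 2*w*(-26 + w) (c(w) = (-26 + w)*(2*w) = 2*w*(-26 + w))
1/(c(B(15)) + U(21)) = 1/(2*(-1/5)*(-26 - 1/5) + 21) = 1/(2*(-1/5)*(-131/5) + 21) = 1/(262/25 + 21) = 1/(787/25) = 25/787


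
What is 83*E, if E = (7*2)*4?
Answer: 4648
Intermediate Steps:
E = 56 (E = 14*4 = 56)
83*E = 83*56 = 4648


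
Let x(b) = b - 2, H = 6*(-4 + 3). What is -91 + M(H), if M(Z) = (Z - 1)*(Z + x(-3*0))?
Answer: -35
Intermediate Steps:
H = -6 (H = 6*(-1) = -6)
x(b) = -2 + b
M(Z) = (-1 + Z)*(-2 + Z) (M(Z) = (Z - 1)*(Z + (-2 - 3*0)) = (-1 + Z)*(Z + (-2 + 0)) = (-1 + Z)*(Z - 2) = (-1 + Z)*(-2 + Z))
-91 + M(H) = -91 + (2 + (-6)² - 3*(-6)) = -91 + (2 + 36 + 18) = -91 + 56 = -35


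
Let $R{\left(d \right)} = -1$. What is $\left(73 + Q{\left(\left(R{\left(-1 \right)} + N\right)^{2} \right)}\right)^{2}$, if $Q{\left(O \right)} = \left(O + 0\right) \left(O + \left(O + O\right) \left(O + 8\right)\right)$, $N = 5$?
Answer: $159188689$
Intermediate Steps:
$Q{\left(O \right)} = O \left(O + 2 O \left(8 + O\right)\right)$
$\left(73 + Q{\left(\left(R{\left(-1 \right)} + N\right)^{2} \right)}\right)^{2} = \left(73 + \left(\left(-1 + 5\right)^{2}\right)^{2} \left(17 + 2 \left(-1 + 5\right)^{2}\right)\right)^{2} = \left(73 + \left(4^{2}\right)^{2} \left(17 + 2 \cdot 4^{2}\right)\right)^{2} = \left(73 + 16^{2} \left(17 + 2 \cdot 16\right)\right)^{2} = \left(73 + 256 \left(17 + 32\right)\right)^{2} = \left(73 + 256 \cdot 49\right)^{2} = \left(73 + 12544\right)^{2} = 12617^{2} = 159188689$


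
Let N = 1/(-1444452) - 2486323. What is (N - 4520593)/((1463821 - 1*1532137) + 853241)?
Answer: -10121153830033/1133786486100 ≈ -8.9269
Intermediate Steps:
N = -3591374229997/1444452 (N = -1/1444452 - 2486323 = -3591374229997/1444452 ≈ -2.4863e+6)
(N - 4520593)/((1463821 - 1*1532137) + 853241) = (-3591374229997/1444452 - 4520593)/((1463821 - 1*1532137) + 853241) = -10121153830033/(1444452*((1463821 - 1532137) + 853241)) = -10121153830033/(1444452*(-68316 + 853241)) = -10121153830033/1444452/784925 = -10121153830033/1444452*1/784925 = -10121153830033/1133786486100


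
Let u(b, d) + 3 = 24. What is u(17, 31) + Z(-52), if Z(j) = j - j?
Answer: 21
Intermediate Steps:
u(b, d) = 21 (u(b, d) = -3 + 24 = 21)
Z(j) = 0
u(17, 31) + Z(-52) = 21 + 0 = 21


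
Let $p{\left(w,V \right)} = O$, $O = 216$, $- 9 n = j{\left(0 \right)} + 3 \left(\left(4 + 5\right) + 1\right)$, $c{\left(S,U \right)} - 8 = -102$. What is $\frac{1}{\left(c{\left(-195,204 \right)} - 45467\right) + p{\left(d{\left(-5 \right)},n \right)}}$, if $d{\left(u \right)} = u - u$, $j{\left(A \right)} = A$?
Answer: $- \frac{1}{45345} \approx -2.2053 \cdot 10^{-5}$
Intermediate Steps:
$c{\left(S,U \right)} = -94$ ($c{\left(S,U \right)} = 8 - 102 = -94$)
$n = - \frac{10}{3}$ ($n = - \frac{0 + 3 \left(\left(4 + 5\right) + 1\right)}{9} = - \frac{0 + 3 \left(9 + 1\right)}{9} = - \frac{0 + 3 \cdot 10}{9} = - \frac{0 + 30}{9} = \left(- \frac{1}{9}\right) 30 = - \frac{10}{3} \approx -3.3333$)
$d{\left(u \right)} = 0$
$p{\left(w,V \right)} = 216$
$\frac{1}{\left(c{\left(-195,204 \right)} - 45467\right) + p{\left(d{\left(-5 \right)},n \right)}} = \frac{1}{\left(-94 - 45467\right) + 216} = \frac{1}{-45561 + 216} = \frac{1}{-45345} = - \frac{1}{45345}$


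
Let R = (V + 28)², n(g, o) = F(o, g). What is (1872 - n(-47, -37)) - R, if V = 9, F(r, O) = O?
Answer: 550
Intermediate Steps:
n(g, o) = g
R = 1369 (R = (9 + 28)² = 37² = 1369)
(1872 - n(-47, -37)) - R = (1872 - 1*(-47)) - 1*1369 = (1872 + 47) - 1369 = 1919 - 1369 = 550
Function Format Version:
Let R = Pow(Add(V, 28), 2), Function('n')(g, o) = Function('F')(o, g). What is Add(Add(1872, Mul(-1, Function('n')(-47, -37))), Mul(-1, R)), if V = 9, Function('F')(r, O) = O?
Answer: 550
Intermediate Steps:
Function('n')(g, o) = g
R = 1369 (R = Pow(Add(9, 28), 2) = Pow(37, 2) = 1369)
Add(Add(1872, Mul(-1, Function('n')(-47, -37))), Mul(-1, R)) = Add(Add(1872, Mul(-1, -47)), Mul(-1, 1369)) = Add(Add(1872, 47), -1369) = Add(1919, -1369) = 550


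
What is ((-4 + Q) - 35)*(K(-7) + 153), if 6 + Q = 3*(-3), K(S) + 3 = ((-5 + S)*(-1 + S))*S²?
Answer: -262116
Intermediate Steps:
K(S) = -3 + S²*(-1 + S)*(-5 + S) (K(S) = -3 + ((-5 + S)*(-1 + S))*S² = -3 + ((-1 + S)*(-5 + S))*S² = -3 + S²*(-1 + S)*(-5 + S))
Q = -15 (Q = -6 + 3*(-3) = -6 - 9 = -15)
((-4 + Q) - 35)*(K(-7) + 153) = ((-4 - 15) - 35)*((-3 + (-7)⁴ - 6*(-7)³ + 5*(-7)²) + 153) = (-19 - 35)*((-3 + 2401 - 6*(-343) + 5*49) + 153) = -54*((-3 + 2401 + 2058 + 245) + 153) = -54*(4701 + 153) = -54*4854 = -262116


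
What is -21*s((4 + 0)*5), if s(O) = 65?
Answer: -1365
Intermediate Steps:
-21*s((4 + 0)*5) = -21*65 = -1365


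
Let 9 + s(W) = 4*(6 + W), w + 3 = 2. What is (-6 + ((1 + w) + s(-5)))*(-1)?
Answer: 11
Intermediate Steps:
w = -1 (w = -3 + 2 = -1)
s(W) = 15 + 4*W (s(W) = -9 + 4*(6 + W) = -9 + (24 + 4*W) = 15 + 4*W)
(-6 + ((1 + w) + s(-5)))*(-1) = (-6 + ((1 - 1) + (15 + 4*(-5))))*(-1) = (-6 + (0 + (15 - 20)))*(-1) = (-6 + (0 - 5))*(-1) = (-6 - 5)*(-1) = -11*(-1) = 11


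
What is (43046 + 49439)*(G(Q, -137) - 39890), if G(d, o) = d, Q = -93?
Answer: -3697827755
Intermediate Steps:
(43046 + 49439)*(G(Q, -137) - 39890) = (43046 + 49439)*(-93 - 39890) = 92485*(-39983) = -3697827755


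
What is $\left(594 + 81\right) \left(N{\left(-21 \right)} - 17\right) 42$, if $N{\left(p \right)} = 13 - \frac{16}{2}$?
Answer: $-340200$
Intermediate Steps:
$N{\left(p \right)} = 5$ ($N{\left(p \right)} = 13 - 16 \cdot \frac{1}{2} = 13 - 8 = 5$)
$\left(594 + 81\right) \left(N{\left(-21 \right)} - 17\right) 42 = \left(594 + 81\right) \left(5 - 17\right) 42 = 675 \left(-12\right) 42 = \left(-8100\right) 42 = -340200$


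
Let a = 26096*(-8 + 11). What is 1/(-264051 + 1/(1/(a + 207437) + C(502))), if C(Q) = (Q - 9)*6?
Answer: -845174551/223169185080376 ≈ -3.7871e-6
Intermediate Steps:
C(Q) = -54 + 6*Q (C(Q) = (-9 + Q)*6 = -54 + 6*Q)
a = 78288 (a = 26096*3 = 78288)
1/(-264051 + 1/(1/(a + 207437) + C(502))) = 1/(-264051 + 1/(1/(78288 + 207437) + (-54 + 6*502))) = 1/(-264051 + 1/(1/285725 + (-54 + 3012))) = 1/(-264051 + 1/(1/285725 + 2958)) = 1/(-264051 + 1/(845174551/285725)) = 1/(-264051 + 285725/845174551) = 1/(-223169185080376/845174551) = -845174551/223169185080376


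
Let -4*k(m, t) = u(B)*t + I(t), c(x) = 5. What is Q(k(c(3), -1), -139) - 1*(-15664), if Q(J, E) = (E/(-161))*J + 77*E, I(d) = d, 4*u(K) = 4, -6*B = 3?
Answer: 1597581/322 ≈ 4961.4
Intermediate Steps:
B = -½ (B = -⅙*3 = -½ ≈ -0.50000)
u(K) = 1 (u(K) = (¼)*4 = 1)
k(m, t) = -t/2 (k(m, t) = -(1*t + t)/4 = -(t + t)/4 = -t/2)
Q(J, E) = 77*E - E*J/161 (Q(J, E) = (E*(-1/161))*J + 77*E = (-E/161)*J + 77*E = -E*J/161 + 77*E = 77*E - E*J/161)
Q(k(c(3), -1), -139) - 1*(-15664) = (1/161)*(-139)*(12397 - (-1)*(-1)/2) - 1*(-15664) = (1/161)*(-139)*(12397 - 1*½) + 15664 = (1/161)*(-139)*(12397 - ½) + 15664 = (1/161)*(-139)*(24793/2) + 15664 = -3446227/322 + 15664 = 1597581/322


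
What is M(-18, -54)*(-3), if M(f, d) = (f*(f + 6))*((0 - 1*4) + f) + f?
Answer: 14310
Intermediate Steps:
M(f, d) = f + f*(-4 + f)*(6 + f) (M(f, d) = (f*(6 + f))*((0 - 4) + f) + f = (f*(6 + f))*(-4 + f) + f = f*(-4 + f)*(6 + f) + f = f + f*(-4 + f)*(6 + f))
M(-18, -54)*(-3) = -18*(-23 + (-18)² + 2*(-18))*(-3) = -18*(-23 + 324 - 36)*(-3) = -18*265*(-3) = -4770*(-3) = 14310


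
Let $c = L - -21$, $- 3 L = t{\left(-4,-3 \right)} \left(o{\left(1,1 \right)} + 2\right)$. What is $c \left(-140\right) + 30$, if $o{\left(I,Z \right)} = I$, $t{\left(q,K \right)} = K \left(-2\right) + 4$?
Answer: $-1510$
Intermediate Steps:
$t{\left(q,K \right)} = 4 - 2 K$ ($t{\left(q,K \right)} = - 2 K + 4 = 4 - 2 K$)
$L = -10$ ($L = - \frac{\left(4 - -6\right) \left(1 + 2\right)}{3} = - \frac{\left(4 + 6\right) 3}{3} = - \frac{10 \cdot 3}{3} = \left(- \frac{1}{3}\right) 30 = -10$)
$c = 11$ ($c = -10 - -21 = -10 + 21 = 11$)
$c \left(-140\right) + 30 = 11 \left(-140\right) + 30 = -1540 + 30 = -1510$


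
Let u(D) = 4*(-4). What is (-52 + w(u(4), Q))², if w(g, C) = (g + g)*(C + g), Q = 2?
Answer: 156816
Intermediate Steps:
u(D) = -16
w(g, C) = 2*g*(C + g) (w(g, C) = (2*g)*(C + g) = 2*g*(C + g))
(-52 + w(u(4), Q))² = (-52 + 2*(-16)*(2 - 16))² = (-52 + 2*(-16)*(-14))² = (-52 + 448)² = 396² = 156816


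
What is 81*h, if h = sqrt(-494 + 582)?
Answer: 162*sqrt(22) ≈ 759.85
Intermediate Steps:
h = 2*sqrt(22) (h = sqrt(88) = 2*sqrt(22) ≈ 9.3808)
81*h = 81*(2*sqrt(22)) = 162*sqrt(22)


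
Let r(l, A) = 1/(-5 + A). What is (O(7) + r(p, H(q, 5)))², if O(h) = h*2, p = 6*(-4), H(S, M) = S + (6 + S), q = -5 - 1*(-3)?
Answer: 1681/9 ≈ 186.78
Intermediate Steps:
q = -2 (q = -5 + 3 = -2)
H(S, M) = 6 + 2*S
p = -24
O(h) = 2*h
(O(7) + r(p, H(q, 5)))² = (2*7 + 1/(-5 + (6 + 2*(-2))))² = (14 + 1/(-5 + (6 - 4)))² = (14 + 1/(-5 + 2))² = (14 + 1/(-3))² = (14 - ⅓)² = (41/3)² = 1681/9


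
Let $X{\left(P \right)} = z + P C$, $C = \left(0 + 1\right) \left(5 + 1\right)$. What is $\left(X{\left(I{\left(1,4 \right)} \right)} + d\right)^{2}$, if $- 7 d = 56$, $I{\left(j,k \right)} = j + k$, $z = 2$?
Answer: $576$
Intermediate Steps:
$C = 6$ ($C = 1 \cdot 6 = 6$)
$d = -8$ ($d = \left(- \frac{1}{7}\right) 56 = -8$)
$X{\left(P \right)} = 2 + 6 P$ ($X{\left(P \right)} = 2 + P 6 = 2 + 6 P$)
$\left(X{\left(I{\left(1,4 \right)} \right)} + d\right)^{2} = \left(\left(2 + 6 \left(1 + 4\right)\right) - 8\right)^{2} = \left(\left(2 + 6 \cdot 5\right) - 8\right)^{2} = \left(\left(2 + 30\right) - 8\right)^{2} = \left(32 - 8\right)^{2} = 24^{2} = 576$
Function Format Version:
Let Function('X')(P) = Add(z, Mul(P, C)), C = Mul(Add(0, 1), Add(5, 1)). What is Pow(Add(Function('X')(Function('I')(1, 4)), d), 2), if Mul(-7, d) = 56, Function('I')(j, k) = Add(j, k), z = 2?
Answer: 576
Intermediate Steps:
C = 6 (C = Mul(1, 6) = 6)
d = -8 (d = Mul(Rational(-1, 7), 56) = -8)
Function('X')(P) = Add(2, Mul(6, P)) (Function('X')(P) = Add(2, Mul(P, 6)) = Add(2, Mul(6, P)))
Pow(Add(Function('X')(Function('I')(1, 4)), d), 2) = Pow(Add(Add(2, Mul(6, Add(1, 4))), -8), 2) = Pow(Add(Add(2, Mul(6, 5)), -8), 2) = Pow(Add(Add(2, 30), -8), 2) = Pow(Add(32, -8), 2) = Pow(24, 2) = 576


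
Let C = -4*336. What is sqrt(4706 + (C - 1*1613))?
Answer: sqrt(1749) ≈ 41.821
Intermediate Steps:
C = -1344
sqrt(4706 + (C - 1*1613)) = sqrt(4706 + (-1344 - 1*1613)) = sqrt(4706 + (-1344 - 1613)) = sqrt(4706 - 2957) = sqrt(1749)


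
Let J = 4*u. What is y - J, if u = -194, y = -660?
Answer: 116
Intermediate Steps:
J = -776 (J = 4*(-194) = -776)
y - J = -660 - 1*(-776) = -660 + 776 = 116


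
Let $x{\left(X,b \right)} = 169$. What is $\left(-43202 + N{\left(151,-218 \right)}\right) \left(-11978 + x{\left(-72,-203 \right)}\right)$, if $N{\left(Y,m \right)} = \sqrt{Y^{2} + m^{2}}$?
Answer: $510172418 - 59045 \sqrt{2813} \approx 5.0704 \cdot 10^{8}$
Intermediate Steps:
$\left(-43202 + N{\left(151,-218 \right)}\right) \left(-11978 + x{\left(-72,-203 \right)}\right) = \left(-43202 + \sqrt{151^{2} + \left(-218\right)^{2}}\right) \left(-11978 + 169\right) = \left(-43202 + \sqrt{22801 + 47524}\right) \left(-11809\right) = \left(-43202 + \sqrt{70325}\right) \left(-11809\right) = \left(-43202 + 5 \sqrt{2813}\right) \left(-11809\right) = 510172418 - 59045 \sqrt{2813}$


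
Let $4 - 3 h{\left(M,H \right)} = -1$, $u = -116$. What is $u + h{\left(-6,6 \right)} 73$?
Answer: $\frac{17}{3} \approx 5.6667$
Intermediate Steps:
$h{\left(M,H \right)} = \frac{5}{3}$ ($h{\left(M,H \right)} = \frac{4}{3} - - \frac{1}{3} = \frac{4}{3} + \frac{1}{3} = \frac{5}{3}$)
$u + h{\left(-6,6 \right)} 73 = -116 + \frac{5}{3} \cdot 73 = -116 + \frac{365}{3} = \frac{17}{3}$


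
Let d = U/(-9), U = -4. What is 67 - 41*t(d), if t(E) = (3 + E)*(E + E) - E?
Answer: -3265/81 ≈ -40.309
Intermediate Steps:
d = 4/9 (d = -4/(-9) = -4*(-⅑) = 4/9 ≈ 0.44444)
t(E) = -E + 2*E*(3 + E) (t(E) = (3 + E)*(2*E) - E = 2*E*(3 + E) - E = -E + 2*E*(3 + E))
67 - 41*t(d) = 67 - 164*(5 + 2*(4/9))/9 = 67 - 164*(5 + 8/9)/9 = 67 - 164*53/(9*9) = 67 - 41*212/81 = 67 - 8692/81 = -3265/81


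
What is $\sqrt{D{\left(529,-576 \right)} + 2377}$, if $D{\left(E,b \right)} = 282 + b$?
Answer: $\sqrt{2083} \approx 45.64$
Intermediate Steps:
$\sqrt{D{\left(529,-576 \right)} + 2377} = \sqrt{\left(282 - 576\right) + 2377} = \sqrt{-294 + 2377} = \sqrt{2083}$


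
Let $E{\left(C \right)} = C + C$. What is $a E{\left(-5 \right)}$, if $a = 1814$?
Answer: $-18140$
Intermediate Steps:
$E{\left(C \right)} = 2 C$
$a E{\left(-5 \right)} = 1814 \cdot 2 \left(-5\right) = 1814 \left(-10\right) = -18140$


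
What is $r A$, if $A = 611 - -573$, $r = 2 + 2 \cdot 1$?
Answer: $4736$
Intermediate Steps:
$r = 4$ ($r = 2 + 2 = 4$)
$A = 1184$ ($A = 611 + 573 = 1184$)
$r A = 4 \cdot 1184 = 4736$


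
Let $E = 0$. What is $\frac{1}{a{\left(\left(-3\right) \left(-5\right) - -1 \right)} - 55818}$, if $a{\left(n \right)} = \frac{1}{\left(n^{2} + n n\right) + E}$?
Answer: $- \frac{512}{28578815} \approx -1.7915 \cdot 10^{-5}$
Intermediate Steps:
$a{\left(n \right)} = \frac{1}{2 n^{2}}$ ($a{\left(n \right)} = \frac{1}{\left(n^{2} + n n\right) + 0} = \frac{1}{\left(n^{2} + n^{2}\right) + 0} = \frac{1}{2 n^{2} + 0} = \frac{1}{2 n^{2}}$)
$\frac{1}{a{\left(\left(-3\right) \left(-5\right) - -1 \right)} - 55818} = \frac{1}{\frac{1}{2 \left(\left(-3\right) \left(-5\right) - -1\right)^{2}} - 55818} = \frac{1}{\frac{1}{2 \left(15 + \left(-4 + 5\right)\right)^{2}} - 55818} = \frac{1}{\frac{1}{2 \left(15 + 1\right)^{2}} - 55818} = \frac{1}{\frac{1}{2 \cdot 256} - 55818} = \frac{1}{\frac{1}{2} \cdot \frac{1}{256} - 55818} = \frac{1}{\frac{1}{512} - 55818} = \frac{1}{- \frac{28578815}{512}} = - \frac{512}{28578815}$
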